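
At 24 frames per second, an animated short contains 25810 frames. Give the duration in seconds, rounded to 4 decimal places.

Running time = 25810 × 1/24 = 12905/12 s ≈ 1075.4167 s.

1075.4167 seconds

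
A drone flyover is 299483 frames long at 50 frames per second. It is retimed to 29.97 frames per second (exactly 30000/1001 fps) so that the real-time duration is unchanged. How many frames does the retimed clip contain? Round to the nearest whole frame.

Frames at target rate = 299483 × (30000/1001) / (50) = 179689800/1001 ≈ 179510.290.
Nearest whole frame: 179510.

179510 frames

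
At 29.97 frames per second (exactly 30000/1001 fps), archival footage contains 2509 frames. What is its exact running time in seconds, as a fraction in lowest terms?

2511509/30000 seconds

Running time = 2509 ÷ (30000/1001) = 2509 × 1001/30000 = 2511509/30000 s.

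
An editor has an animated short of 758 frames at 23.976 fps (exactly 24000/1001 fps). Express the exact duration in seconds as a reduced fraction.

Running time = 758 ÷ (24000/1001) = 758 × 1001/24000 = 379379/12000 s.

379379/12000 seconds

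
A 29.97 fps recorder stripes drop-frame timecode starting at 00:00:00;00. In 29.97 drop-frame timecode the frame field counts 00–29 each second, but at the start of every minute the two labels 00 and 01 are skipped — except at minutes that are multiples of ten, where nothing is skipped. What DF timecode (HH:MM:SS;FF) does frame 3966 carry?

00:02:12;10

Each 10-minute DF block holds 10 × 60 × 30 − 9 × 2 = 17982 frames. 3966 ÷ 17982 → 0 full blocks, remainder 3966.
Within the partial block the first minute is 1800 frames and each further minute 1798, so 2 further minute boundaries passed. Total skipped labels = 18 × 0 + 2 × 2 = 4.
Non-drop label index = 3966 + 4 = 3970; at 30 labels/s that is 00:02:12:10, i.e. DF 00:02:12;10.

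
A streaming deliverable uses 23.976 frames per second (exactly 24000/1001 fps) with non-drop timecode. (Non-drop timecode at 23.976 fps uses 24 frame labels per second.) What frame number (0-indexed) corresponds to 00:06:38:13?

frame 9565

Total seconds to the label: (0 × 3600 + 6 × 60 + 38) = 398.
Frame index = 398 × 24 + 13 = 9565.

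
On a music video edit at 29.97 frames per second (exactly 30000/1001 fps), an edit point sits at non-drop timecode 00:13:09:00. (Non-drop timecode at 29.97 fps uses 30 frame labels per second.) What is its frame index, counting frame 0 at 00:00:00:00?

Total seconds to the label: (0 × 3600 + 13 × 60 + 9) = 789.
Frame index = 789 × 30 + 0 = 23670.

frame 23670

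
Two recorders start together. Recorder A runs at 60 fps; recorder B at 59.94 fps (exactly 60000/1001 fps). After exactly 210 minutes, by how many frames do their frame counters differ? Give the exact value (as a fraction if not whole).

210 min = 12600 s.
A emits 60 × 12600 = 756000 frames; B emits 60000/1001 × 12600 = 108000000/143.
Difference = 108000/143 frames (≈ 755.2448); B is behind A.

108000/143 frames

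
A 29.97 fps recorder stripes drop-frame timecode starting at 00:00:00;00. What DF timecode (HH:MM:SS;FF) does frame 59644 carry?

Ten DF minutes hold 17982 frames, so frame 59644 lies in block 3 (frames 53946–71927) with 5698 frames into that block.
The block's first minute is 1800 frames and the rest 1798 each; 5698 frames reaches minute 3, so 3 × 18 + 3 × 2 = 60 labels have been skipped so far.
Adding those back, label number 59644 + 60 = 59704 at 30 labels/s is 1990 s + 4 f = 0 h 33 min 10 s frame 4, i.e. 00:33:10;04.

00:33:10;04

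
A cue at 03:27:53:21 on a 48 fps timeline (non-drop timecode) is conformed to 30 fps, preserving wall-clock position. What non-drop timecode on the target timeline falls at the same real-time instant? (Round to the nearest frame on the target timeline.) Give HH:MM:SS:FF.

03:27:53:13

Source frame index: (3×3600 + 27×60 + 53) × 48 + 21 = 598725.
Real time: 598725 / (48) = 199575/16 s.
Target frame: (199575/16) × (30) = 2993625/8 ≈ 374203.125 → 374203.
At 30 labels/s: frame 374203 → 03:27:53:13.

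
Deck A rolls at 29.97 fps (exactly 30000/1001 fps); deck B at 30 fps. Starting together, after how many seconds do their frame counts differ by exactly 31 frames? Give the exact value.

31031/30 seconds

The gap grows by |30 − 30000/1001| = 30/1001 frames per second.
Time for a 31-frame gap: 31 ÷ (30/1001) = 31031/30 s.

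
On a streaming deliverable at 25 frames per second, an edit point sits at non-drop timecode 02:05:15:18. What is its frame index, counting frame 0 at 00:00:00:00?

frame 187893

Total seconds to the label: (2 × 3600 + 5 × 60 + 15) = 7515.
Frame index = 7515 × 25 + 18 = 187893.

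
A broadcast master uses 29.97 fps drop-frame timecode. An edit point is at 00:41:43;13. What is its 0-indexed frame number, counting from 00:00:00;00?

Complete 10-minute blocks: 4, each 17982 frames → 71928.
Remaining 1 whole minute in the current block: 1800 + 0 × 1798 = 1800 frames.
Within the current minute: 43 × 30 + 13 − 2 = 1301 (labels ;00/;01 skipped at this minute). Total = 71928 + 1800 + 1301 = 75029.

75029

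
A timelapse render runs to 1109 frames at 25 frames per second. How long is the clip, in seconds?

Running time = 1109 / (25) = 44.36 s.

44.36 seconds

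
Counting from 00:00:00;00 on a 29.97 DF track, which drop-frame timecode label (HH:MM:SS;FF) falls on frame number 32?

Each 10-minute DF block holds 10 × 60 × 30 − 9 × 2 = 17982 frames. 32 ÷ 17982 → 0 full blocks, remainder 32.
Within the partial block the first minute is 1800 frames and each further minute 1798, so 0 further minute boundaries passed. Total skipped labels = 18 × 0 + 2 × 0 = 0.
Non-drop label index = 32 + 0 = 32; at 30 labels/s that is 00:00:01:02, i.e. DF 00:00:01;02.

00:00:01;02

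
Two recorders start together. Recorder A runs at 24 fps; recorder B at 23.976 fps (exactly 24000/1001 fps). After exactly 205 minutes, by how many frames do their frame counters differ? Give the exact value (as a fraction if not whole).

295200/1001 frames

205 min = 12300 s.
A emits 24 × 12300 = 295200 frames; B emits 24000/1001 × 12300 = 295200000/1001.
Difference = 295200/1001 frames (≈ 294.9051); B is behind A.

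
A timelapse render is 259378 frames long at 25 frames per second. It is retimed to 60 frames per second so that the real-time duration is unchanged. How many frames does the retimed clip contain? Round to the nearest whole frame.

622507 frames

Frames at target rate = 259378 × (60) / (25) = 3112536/5 ≈ 622507.200.
Nearest whole frame: 622507.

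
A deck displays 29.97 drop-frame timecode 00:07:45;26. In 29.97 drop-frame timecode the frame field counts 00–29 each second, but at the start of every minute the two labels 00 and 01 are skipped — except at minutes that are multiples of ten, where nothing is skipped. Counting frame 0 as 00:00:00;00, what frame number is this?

Complete 10-minute blocks: 0, each 17982 frames → 0.
Remaining 7 whole minutes in the current block: 1800 + 6 × 1798 = 12588 frames.
Within the current minute: 45 × 30 + 26 − 2 = 1374 (labels ;00/;01 skipped at this minute). Total = 0 + 12588 + 1374 = 13962.

13962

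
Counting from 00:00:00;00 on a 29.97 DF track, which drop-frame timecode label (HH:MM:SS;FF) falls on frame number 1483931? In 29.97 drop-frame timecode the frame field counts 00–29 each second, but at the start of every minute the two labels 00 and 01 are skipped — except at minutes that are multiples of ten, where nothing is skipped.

Each 10-minute DF block holds 10 × 60 × 30 − 9 × 2 = 17982 frames. 1483931 ÷ 17982 → 82 full blocks, remainder 9407.
Within the partial block the first minute is 1800 frames and each further minute 1798, so 5 further minute boundaries passed. Total skipped labels = 18 × 82 + 2 × 5 = 1486.
Non-drop label index = 1483931 + 1486 = 1485417; at 30 labels/s that is 13:45:13:27, i.e. DF 13:45:13;27.

13:45:13;27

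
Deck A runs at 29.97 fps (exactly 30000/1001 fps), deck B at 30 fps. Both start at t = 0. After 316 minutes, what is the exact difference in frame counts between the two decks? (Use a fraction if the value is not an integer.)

568800/1001 frames

316 min = 18960 s.
A emits 30000/1001 × 18960 = 568800000/1001 frames; B emits 30 × 18960 = 568800.
Difference = 568800/1001 frames (≈ 568.2318); B is ahead of A.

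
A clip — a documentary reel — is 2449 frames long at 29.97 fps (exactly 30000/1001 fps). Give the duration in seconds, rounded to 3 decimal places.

81.715 seconds

Running time = 2449 × 1001/30000 = 2451449/30000 s ≈ 81.715 s.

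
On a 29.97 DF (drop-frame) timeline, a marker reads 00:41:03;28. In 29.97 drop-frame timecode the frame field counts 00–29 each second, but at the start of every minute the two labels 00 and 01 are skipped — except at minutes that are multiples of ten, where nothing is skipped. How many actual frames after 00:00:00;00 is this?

As if non-drop at 30 labels/s: (0 × 3600 + 41 × 60 + 3) × 30 + 28 = 73918.
Minute boundaries passed: 41; those not divisible by 10: 41 − 4 = 37; dropped labels = 2 × 37 = 74.
Actual frame index = 73918 − 74 = 73844.

73844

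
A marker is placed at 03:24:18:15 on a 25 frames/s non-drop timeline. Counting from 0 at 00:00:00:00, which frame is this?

Total seconds to the label: (3 × 3600 + 24 × 60 + 18) = 12258.
Frame index = 12258 × 25 + 15 = 306465.

frame 306465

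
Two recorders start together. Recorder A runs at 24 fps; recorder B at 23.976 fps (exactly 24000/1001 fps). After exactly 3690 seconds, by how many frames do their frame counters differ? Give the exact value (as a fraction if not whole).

A emits 24 × 3690 = 88560 frames; B emits 24000/1001 × 3690 = 88560000/1001.
Difference = 88560/1001 frames (≈ 88.4715); B is behind A.

88560/1001 frames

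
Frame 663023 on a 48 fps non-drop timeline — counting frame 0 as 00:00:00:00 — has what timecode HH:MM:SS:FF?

03:50:12:47

663023 ÷ 48 = 13812 full seconds, remainder 47 frames.
13812 s = 3 h 50 min 12 s.
Timecode: 03:50:12:47.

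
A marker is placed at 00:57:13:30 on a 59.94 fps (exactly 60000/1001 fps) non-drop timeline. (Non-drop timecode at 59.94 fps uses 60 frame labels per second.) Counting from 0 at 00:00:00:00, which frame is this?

206010

Total seconds to the label: (0 × 3600 + 57 × 60 + 13) = 3433.
Frame index = 3433 × 60 + 30 = 206010.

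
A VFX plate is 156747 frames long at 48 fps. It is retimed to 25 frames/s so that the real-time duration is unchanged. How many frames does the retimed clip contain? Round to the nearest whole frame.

81639 frames

Frames at target rate = 156747 × (25) / (48) = 1306225/16 ≈ 81639.062.
Nearest whole frame: 81639.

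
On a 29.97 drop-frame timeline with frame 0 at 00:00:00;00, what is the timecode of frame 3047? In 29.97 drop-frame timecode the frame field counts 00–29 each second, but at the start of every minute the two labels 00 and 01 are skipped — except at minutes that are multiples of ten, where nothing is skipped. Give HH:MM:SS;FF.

00:01:41;19

Ten DF minutes hold 17982 frames, so frame 3047 lies in block 0 (frames 0–17981) with 3047 frames into that block.
The block's first minute is 1800 frames and the rest 1798 each; 3047 frames reaches minute 1, so 0 × 18 + 1 × 2 = 2 labels have been skipped so far.
Adding those back, label number 3047 + 2 = 3049 at 30 labels/s is 101 s + 19 f = 0 h 1 min 41 s frame 19, i.e. 00:01:41;19.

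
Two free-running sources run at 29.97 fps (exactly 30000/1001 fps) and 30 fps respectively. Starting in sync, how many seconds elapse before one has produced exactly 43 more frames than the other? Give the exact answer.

The gap grows by |30 − 30000/1001| = 30/1001 frames per second.
Time for a 43-frame gap: 43 ÷ (30/1001) = 43043/30 s.

43043/30 seconds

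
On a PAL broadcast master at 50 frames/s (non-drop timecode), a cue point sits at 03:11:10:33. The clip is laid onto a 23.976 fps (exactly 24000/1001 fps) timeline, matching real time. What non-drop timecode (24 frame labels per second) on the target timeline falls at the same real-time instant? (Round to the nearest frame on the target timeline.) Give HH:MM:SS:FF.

Source frame index: (3×3600 + 11×60 + 10) × 50 + 33 = 573533.
Real time: 573533 / (50) = 573533/50 s.
Target frame: (573533/50) × (24000/1001) = 275295840/1001 ≈ 275020.819 → 275021.
At 24 labels/s: frame 275021 → 03:10:59:05.

03:10:59:05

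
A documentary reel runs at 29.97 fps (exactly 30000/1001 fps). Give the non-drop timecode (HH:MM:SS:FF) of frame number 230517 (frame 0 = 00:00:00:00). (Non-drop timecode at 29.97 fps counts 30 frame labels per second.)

02:08:03:27

230517 ÷ 30 = 7683 full seconds, remainder 27 frames.
7683 s = 2 h 8 min 3 s.
Timecode: 02:08:03:27.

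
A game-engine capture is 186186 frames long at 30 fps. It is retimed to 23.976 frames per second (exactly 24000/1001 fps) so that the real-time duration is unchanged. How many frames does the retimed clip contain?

Target frames = source frames × (target rate / source rate) = 186186 × (24000/1001)/(30) = 186186 × 800/1001 = 148800.

148800 frames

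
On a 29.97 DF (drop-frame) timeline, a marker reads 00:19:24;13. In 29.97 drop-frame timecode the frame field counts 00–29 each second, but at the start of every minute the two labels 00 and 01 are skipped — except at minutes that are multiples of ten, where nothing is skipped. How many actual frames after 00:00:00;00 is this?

34897

Complete 10-minute blocks: 1, each 17982 frames → 17982.
Remaining 9 whole minutes in the current block: 1800 + 8 × 1798 = 16184 frames.
Within the current minute: 24 × 30 + 13 − 2 = 731 (labels ;00/;01 skipped at this minute). Total = 17982 + 16184 + 731 = 34897.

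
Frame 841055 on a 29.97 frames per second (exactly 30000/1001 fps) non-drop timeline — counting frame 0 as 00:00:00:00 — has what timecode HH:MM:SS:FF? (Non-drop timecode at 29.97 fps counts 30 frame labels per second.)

07:47:15:05

841055 ÷ 30 = 28035 full seconds, remainder 5 frames.
28035 s = 7 h 47 min 15 s.
Timecode: 07:47:15:05.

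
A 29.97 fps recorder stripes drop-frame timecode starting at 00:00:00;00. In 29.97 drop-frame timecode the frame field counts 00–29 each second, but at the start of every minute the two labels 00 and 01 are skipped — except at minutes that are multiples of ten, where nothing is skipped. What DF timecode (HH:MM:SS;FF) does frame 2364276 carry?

Each 10-minute DF block holds 10 × 60 × 30 − 9 × 2 = 17982 frames. 2364276 ÷ 17982 → 131 full blocks, remainder 8634.
Within the partial block the first minute is 1800 frames and each further minute 1798, so 4 further minute boundaries passed. Total skipped labels = 18 × 131 + 2 × 4 = 2366.
Non-drop label index = 2364276 + 2366 = 2366642; at 30 labels/s that is 21:54:48:02, i.e. DF 21:54:48;02.

21:54:48;02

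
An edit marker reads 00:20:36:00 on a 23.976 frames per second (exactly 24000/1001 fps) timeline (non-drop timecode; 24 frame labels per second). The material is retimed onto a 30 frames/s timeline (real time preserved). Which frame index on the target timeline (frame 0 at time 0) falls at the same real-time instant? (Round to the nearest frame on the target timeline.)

Source frame index: (0×3600 + 20×60 + 36) × 24 + 0 = 29664.
Real time: 29664 / (24000/1001) = 309309/250 s.
Target frame: (309309/250) × (30) = 927927/25 ≈ 37117.080 → 37117.

frame 37117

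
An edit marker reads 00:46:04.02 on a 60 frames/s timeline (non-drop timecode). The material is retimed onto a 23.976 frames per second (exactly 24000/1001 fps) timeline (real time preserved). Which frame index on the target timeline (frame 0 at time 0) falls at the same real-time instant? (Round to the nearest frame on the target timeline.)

Source frame index: (0×3600 + 46×60 + 4) × 60 + 2 = 165842.
Real time: 165842 / (60) = 82921/30 s.
Target frame: (82921/30) × (24000/1001) = 66336800/1001 ≈ 66270.529 → 66271.

frame 66271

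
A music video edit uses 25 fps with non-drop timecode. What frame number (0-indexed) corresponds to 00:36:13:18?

Total seconds to the label: (0 × 3600 + 36 × 60 + 13) = 2173.
Frame index = 2173 × 25 + 18 = 54343.

54343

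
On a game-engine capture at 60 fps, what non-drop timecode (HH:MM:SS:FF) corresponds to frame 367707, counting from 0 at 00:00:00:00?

01:42:08:27

367707 ÷ 60 = 6128 full seconds, remainder 27 frames.
6128 s = 1 h 42 min 8 s.
Timecode: 01:42:08:27.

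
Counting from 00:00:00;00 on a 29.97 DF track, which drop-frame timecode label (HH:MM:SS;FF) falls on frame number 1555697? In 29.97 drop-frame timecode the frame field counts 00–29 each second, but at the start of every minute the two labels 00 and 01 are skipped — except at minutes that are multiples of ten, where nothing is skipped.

14:25:08;15

Ten DF minutes hold 17982 frames, so frame 1555697 lies in block 86 (frames 1546452–1564433) with 9245 frames into that block.
The block's first minute is 1800 frames and the rest 1798 each; 9245 frames reaches minute 5, so 86 × 18 + 5 × 2 = 1558 labels have been skipped so far.
Adding those back, label number 1555697 + 1558 = 1557255 at 30 labels/s is 51908 s + 15 f = 14 h 25 min 8 s frame 15, i.e. 14:25:08;15.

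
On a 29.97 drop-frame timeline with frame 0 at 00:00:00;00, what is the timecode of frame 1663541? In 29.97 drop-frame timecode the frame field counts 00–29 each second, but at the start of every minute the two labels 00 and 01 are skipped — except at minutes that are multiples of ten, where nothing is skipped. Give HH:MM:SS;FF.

15:25:06;27

Each 10-minute DF block holds 10 × 60 × 30 − 9 × 2 = 17982 frames. 1663541 ÷ 17982 → 92 full blocks, remainder 9197.
Within the partial block the first minute is 1800 frames and each further minute 1798, so 5 further minute boundaries passed. Total skipped labels = 18 × 92 + 2 × 5 = 1666.
Non-drop label index = 1663541 + 1666 = 1665207; at 30 labels/s that is 15:25:06:27, i.e. DF 15:25:06;27.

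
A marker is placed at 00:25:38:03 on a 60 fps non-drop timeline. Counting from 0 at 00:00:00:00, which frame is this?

Total seconds to the label: (0 × 3600 + 25 × 60 + 38) = 1538.
Frame index = 1538 × 60 + 3 = 92283.

frame 92283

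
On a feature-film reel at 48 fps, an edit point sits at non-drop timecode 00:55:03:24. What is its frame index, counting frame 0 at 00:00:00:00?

Total seconds to the label: (0 × 3600 + 55 × 60 + 3) = 3303.
Frame index = 3303 × 48 + 24 = 158568.

frame 158568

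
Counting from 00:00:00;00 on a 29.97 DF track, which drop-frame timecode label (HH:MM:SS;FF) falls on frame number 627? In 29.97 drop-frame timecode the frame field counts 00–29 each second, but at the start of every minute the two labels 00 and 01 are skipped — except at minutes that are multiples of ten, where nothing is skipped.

Ten DF minutes hold 17982 frames, so frame 627 lies in block 0 (frames 0–17981) with 627 frames into that block.
The block's first minute is 1800 frames and the rest 1798 each; 627 frames reaches minute 0, so 0 × 18 + 0 × 2 = 0 labels have been skipped so far.
Adding those back, label number 627 + 0 = 627 at 30 labels/s is 20 s + 27 f = 0 h 0 min 20 s frame 27, i.e. 00:00:20;27.

00:00:20;27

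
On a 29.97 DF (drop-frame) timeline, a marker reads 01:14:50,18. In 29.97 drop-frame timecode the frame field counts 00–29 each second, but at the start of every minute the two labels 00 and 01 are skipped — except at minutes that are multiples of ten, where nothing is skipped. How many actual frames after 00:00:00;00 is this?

134584

Complete 10-minute blocks: 7, each 17982 frames → 125874.
Remaining 4 whole minutes in the current block: 1800 + 3 × 1798 = 7194 frames.
Within the current minute: 50 × 30 + 18 − 2 = 1516 (labels ;00/;01 skipped at this minute). Total = 125874 + 7194 + 1516 = 134584.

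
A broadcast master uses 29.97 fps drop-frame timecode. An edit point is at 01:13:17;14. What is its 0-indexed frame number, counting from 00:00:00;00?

131792

As if non-drop at 30 labels/s: (1 × 3600 + 13 × 60 + 17) × 30 + 14 = 131924.
Minute boundaries passed: 73; those not divisible by 10: 73 − 7 = 66; dropped labels = 2 × 66 = 132.
Actual frame index = 131924 − 132 = 131792.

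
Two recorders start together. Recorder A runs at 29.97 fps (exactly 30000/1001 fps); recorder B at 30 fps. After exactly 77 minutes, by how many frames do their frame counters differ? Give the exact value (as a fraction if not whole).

77 min = 4620 s.
A emits 30000/1001 × 4620 = 1800000/13 frames; B emits 30 × 4620 = 138600.
Difference = 1800/13 frames (≈ 138.4615); B is ahead of A.

1800/13 frames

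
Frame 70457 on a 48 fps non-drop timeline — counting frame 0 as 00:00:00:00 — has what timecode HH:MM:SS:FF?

70457 ÷ 48 = 1467 full seconds, remainder 41 frames.
1467 s = 0 h 24 min 27 s.
Timecode: 00:24:27:41.

00:24:27:41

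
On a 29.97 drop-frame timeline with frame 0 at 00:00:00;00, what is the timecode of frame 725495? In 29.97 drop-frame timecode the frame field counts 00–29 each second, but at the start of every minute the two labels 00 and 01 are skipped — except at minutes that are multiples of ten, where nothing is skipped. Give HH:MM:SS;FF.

Each 10-minute DF block holds 10 × 60 × 30 − 9 × 2 = 17982 frames. 725495 ÷ 17982 → 40 full blocks, remainder 6215.
Within the partial block the first minute is 1800 frames and each further minute 1798, so 3 further minute boundaries passed. Total skipped labels = 18 × 40 + 2 × 3 = 726.
Non-drop label index = 725495 + 726 = 726221; at 30 labels/s that is 06:43:27:11, i.e. DF 06:43:27;11.

06:43:27;11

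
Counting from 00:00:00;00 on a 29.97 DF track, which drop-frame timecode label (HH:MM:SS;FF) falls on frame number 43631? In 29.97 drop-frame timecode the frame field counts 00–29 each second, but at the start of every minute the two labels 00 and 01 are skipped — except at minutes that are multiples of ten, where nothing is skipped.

Each 10-minute DF block holds 10 × 60 × 30 − 9 × 2 = 17982 frames. 43631 ÷ 17982 → 2 full blocks, remainder 7667.
Within the partial block the first minute is 1800 frames and each further minute 1798, so 4 further minute boundaries passed. Total skipped labels = 18 × 2 + 2 × 4 = 44.
Non-drop label index = 43631 + 44 = 43675; at 30 labels/s that is 00:24:15:25, i.e. DF 00:24:15;25.

00:24:15;25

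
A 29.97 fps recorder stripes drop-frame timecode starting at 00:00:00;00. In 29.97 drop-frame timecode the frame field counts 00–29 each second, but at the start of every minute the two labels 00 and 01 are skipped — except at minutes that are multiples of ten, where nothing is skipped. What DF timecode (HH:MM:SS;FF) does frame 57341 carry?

00:31:53;07

Each 10-minute DF block holds 10 × 60 × 30 − 9 × 2 = 17982 frames. 57341 ÷ 17982 → 3 full blocks, remainder 3395.
Within the partial block the first minute is 1800 frames and each further minute 1798, so 1 further minute boundary passed. Total skipped labels = 18 × 3 + 2 × 1 = 56.
Non-drop label index = 57341 + 56 = 57397; at 30 labels/s that is 00:31:53:07, i.e. DF 00:31:53;07.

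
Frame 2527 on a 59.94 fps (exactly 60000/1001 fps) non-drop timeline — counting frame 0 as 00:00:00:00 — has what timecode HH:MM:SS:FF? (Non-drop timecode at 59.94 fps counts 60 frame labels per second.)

2527 ÷ 60 = 42 full seconds, remainder 7 frames.
42 s = 0 h 0 min 42 s.
Timecode: 00:00:42:07.

00:00:42:07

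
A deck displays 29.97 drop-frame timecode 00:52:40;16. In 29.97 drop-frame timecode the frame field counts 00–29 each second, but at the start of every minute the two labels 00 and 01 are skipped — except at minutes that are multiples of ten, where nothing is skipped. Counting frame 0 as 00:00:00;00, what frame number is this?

94722

As if non-drop at 30 labels/s: (0 × 3600 + 52 × 60 + 40) × 30 + 16 = 94816.
Minute boundaries passed: 52; those not divisible by 10: 52 − 5 = 47; dropped labels = 2 × 47 = 94.
Actual frame index = 94816 − 94 = 94722.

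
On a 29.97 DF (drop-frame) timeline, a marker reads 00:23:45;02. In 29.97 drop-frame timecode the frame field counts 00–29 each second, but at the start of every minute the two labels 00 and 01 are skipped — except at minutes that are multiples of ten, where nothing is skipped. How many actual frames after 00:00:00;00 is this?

Complete 10-minute blocks: 2, each 17982 frames → 35964.
Remaining 3 whole minutes in the current block: 1800 + 2 × 1798 = 5396 frames.
Within the current minute: 45 × 30 + 2 − 2 = 1350 (labels ;00/;01 skipped at this minute). Total = 35964 + 5396 + 1350 = 42710.

42710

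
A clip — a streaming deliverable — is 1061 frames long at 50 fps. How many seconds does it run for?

Running time = 1061 / (50) = 21.22 s.

21.22 seconds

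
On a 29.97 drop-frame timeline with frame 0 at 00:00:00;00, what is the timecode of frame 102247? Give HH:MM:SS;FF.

Ten DF minutes hold 17982 frames, so frame 102247 lies in block 5 (frames 89910–107891) with 12337 frames into that block.
The block's first minute is 1800 frames and the rest 1798 each; 12337 frames reaches minute 6, so 5 × 18 + 6 × 2 = 102 labels have been skipped so far.
Adding those back, label number 102247 + 102 = 102349 at 30 labels/s is 3411 s + 19 f = 0 h 56 min 51 s frame 19, i.e. 00:56:51;19.

00:56:51;19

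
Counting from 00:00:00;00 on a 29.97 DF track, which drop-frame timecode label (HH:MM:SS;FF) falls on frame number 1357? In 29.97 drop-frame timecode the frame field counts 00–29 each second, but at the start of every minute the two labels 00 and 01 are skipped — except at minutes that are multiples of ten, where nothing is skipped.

00:00:45;07

Ten DF minutes hold 17982 frames, so frame 1357 lies in block 0 (frames 0–17981) with 1357 frames into that block.
The block's first minute is 1800 frames and the rest 1798 each; 1357 frames reaches minute 0, so 0 × 18 + 0 × 2 = 0 labels have been skipped so far.
Adding those back, label number 1357 + 0 = 1357 at 30 labels/s is 45 s + 7 f = 0 h 0 min 45 s frame 7, i.e. 00:00:45;07.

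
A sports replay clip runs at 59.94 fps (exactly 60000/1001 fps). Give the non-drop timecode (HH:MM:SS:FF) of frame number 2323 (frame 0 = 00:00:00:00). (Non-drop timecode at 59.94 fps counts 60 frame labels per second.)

2323 ÷ 60 = 38 full seconds, remainder 43 frames.
38 s = 0 h 0 min 38 s.
Timecode: 00:00:38:43.

00:00:38:43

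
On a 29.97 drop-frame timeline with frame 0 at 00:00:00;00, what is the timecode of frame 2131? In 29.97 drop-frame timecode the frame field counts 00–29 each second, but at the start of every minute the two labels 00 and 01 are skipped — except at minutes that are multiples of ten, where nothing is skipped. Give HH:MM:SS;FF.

00:01:11;03

Each 10-minute DF block holds 10 × 60 × 30 − 9 × 2 = 17982 frames. 2131 ÷ 17982 → 0 full blocks, remainder 2131.
Within the partial block the first minute is 1800 frames and each further minute 1798, so 1 further minute boundary passed. Total skipped labels = 18 × 0 + 2 × 1 = 2.
Non-drop label index = 2131 + 2 = 2133; at 30 labels/s that is 00:01:11:03, i.e. DF 00:01:11;03.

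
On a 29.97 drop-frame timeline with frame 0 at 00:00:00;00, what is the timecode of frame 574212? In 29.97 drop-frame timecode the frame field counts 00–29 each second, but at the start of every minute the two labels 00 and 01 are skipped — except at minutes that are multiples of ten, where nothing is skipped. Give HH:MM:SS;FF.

Each 10-minute DF block holds 10 × 60 × 30 − 9 × 2 = 17982 frames. 574212 ÷ 17982 → 31 full blocks, remainder 16770.
Within the partial block the first minute is 1800 frames and each further minute 1798, so 9 further minute boundaries passed. Total skipped labels = 18 × 31 + 2 × 9 = 576.
Non-drop label index = 574212 + 576 = 574788; at 30 labels/s that is 05:19:19:18, i.e. DF 05:19:19;18.

05:19:19;18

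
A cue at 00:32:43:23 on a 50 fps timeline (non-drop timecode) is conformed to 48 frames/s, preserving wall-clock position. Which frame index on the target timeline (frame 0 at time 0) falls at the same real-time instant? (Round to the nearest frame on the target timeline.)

frame 94246

Source frame index: (0×3600 + 32×60 + 43) × 50 + 23 = 98173.
Real time: 98173 / (50) = 98173/50 s.
Target frame: (98173/50) × (48) = 2356152/25 ≈ 94246.080 → 94246.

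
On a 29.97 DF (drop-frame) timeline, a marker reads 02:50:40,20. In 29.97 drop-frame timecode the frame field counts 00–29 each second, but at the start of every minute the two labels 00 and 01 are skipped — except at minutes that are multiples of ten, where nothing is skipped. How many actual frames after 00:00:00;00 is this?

306914

Complete 10-minute blocks: 17, each 17982 frames → 305694.
Remaining 0 whole minutes in the current block: 0 frames.
Within the current minute: 40 × 30 + 20 = 1220. Total = 305694 + 0 + 1220 = 306914.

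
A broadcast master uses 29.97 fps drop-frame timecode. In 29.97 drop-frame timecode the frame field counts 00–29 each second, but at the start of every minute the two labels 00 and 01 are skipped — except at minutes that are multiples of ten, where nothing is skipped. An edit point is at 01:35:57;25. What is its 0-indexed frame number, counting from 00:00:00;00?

Complete 10-minute blocks: 9, each 17982 frames → 161838.
Remaining 5 whole minutes in the current block: 1800 + 4 × 1798 = 8992 frames.
Within the current minute: 57 × 30 + 25 − 2 = 1733 (labels ;00/;01 skipped at this minute). Total = 161838 + 8992 + 1733 = 172563.

172563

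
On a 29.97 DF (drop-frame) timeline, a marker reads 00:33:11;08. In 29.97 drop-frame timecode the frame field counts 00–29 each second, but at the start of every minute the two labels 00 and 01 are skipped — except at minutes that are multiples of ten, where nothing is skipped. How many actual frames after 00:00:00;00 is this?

Complete 10-minute blocks: 3, each 17982 frames → 53946.
Remaining 3 whole minutes in the current block: 1800 + 2 × 1798 = 5396 frames.
Within the current minute: 11 × 30 + 8 − 2 = 336 (labels ;00/;01 skipped at this minute). Total = 53946 + 5396 + 336 = 59678.

59678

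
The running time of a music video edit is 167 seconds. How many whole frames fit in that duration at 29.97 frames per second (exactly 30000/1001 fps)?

5004 frames

Frames = 167 × 30000/1001 = 5010000/1001 ≈ 5004.9950.
Complete frames: 5004.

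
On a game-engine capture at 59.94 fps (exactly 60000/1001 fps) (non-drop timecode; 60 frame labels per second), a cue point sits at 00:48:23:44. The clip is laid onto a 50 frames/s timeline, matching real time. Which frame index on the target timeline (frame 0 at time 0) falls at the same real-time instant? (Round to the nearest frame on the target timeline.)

Source frame index: (0×3600 + 48×60 + 23) × 60 + 44 = 174224.
Real time: 174224 / (60000/1001) = 10899889/3750 s.
Target frame: (10899889/3750) × (50) = 10899889/75 ≈ 145331.853 → 145332.

frame 145332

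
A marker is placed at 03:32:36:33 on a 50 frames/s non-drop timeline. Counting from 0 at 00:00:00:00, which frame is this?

637833

Total seconds to the label: (3 × 3600 + 32 × 60 + 36) = 12756.
Frame index = 12756 × 50 + 33 = 637833.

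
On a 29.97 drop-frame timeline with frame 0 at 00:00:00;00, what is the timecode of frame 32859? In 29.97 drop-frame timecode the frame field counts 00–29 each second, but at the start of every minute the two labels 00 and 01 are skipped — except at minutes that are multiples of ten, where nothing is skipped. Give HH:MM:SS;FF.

Each 10-minute DF block holds 10 × 60 × 30 − 9 × 2 = 17982 frames. 32859 ÷ 17982 → 1 full block, remainder 14877.
Within the partial block the first minute is 1800 frames and each further minute 1798, so 8 further minute boundaries passed. Total skipped labels = 18 × 1 + 2 × 8 = 34.
Non-drop label index = 32859 + 34 = 32893; at 30 labels/s that is 00:18:16:13, i.e. DF 00:18:16;13.

00:18:16;13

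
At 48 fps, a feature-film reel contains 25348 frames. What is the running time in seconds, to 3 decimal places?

Running time = 25348 × 1/48 = 6337/12 s ≈ 528.083 s.

528.083 seconds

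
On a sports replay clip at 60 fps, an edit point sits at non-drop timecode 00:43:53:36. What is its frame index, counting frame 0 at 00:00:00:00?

frame 158016

Total seconds to the label: (0 × 3600 + 43 × 60 + 53) = 2633.
Frame index = 2633 × 60 + 36 = 158016.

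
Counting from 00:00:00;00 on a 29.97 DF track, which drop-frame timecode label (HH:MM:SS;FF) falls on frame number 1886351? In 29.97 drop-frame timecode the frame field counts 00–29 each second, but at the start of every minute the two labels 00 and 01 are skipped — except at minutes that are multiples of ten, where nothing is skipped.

17:29:01;11

Each 10-minute DF block holds 10 × 60 × 30 − 9 × 2 = 17982 frames. 1886351 ÷ 17982 → 104 full blocks, remainder 16223.
Within the partial block the first minute is 1800 frames and each further minute 1798, so 9 further minute boundaries passed. Total skipped labels = 18 × 104 + 2 × 9 = 1890.
Non-drop label index = 1886351 + 1890 = 1888241; at 30 labels/s that is 17:29:01:11, i.e. DF 17:29:01;11.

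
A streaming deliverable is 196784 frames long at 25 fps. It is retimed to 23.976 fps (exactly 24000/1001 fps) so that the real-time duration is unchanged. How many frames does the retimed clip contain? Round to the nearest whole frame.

188724 frames

Frames at target rate = 196784 × (24000/1001) / (25) = 26987520/143 ≈ 188723.916.
Nearest whole frame: 188724.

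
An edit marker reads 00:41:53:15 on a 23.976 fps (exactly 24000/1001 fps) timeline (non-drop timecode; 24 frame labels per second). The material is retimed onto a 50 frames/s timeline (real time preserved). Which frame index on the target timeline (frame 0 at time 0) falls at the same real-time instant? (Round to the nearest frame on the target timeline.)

Source frame index: (0×3600 + 41×60 + 53) × 24 + 15 = 60327.
Real time: 60327 / (24000/1001) = 20129109/8000 s.
Target frame: (20129109/8000) × (50) = 20129109/160 ≈ 125806.931 → 125807.

frame 125807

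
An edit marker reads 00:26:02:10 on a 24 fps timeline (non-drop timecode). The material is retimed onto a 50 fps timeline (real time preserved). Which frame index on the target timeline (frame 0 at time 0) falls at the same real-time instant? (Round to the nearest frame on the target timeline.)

frame 78121

Source frame index: (0×3600 + 26×60 + 2) × 24 + 10 = 37498.
Real time: 37498 / (24) = 18749/12 s.
Target frame: (18749/12) × (50) = 468725/6 ≈ 78120.833 → 78121.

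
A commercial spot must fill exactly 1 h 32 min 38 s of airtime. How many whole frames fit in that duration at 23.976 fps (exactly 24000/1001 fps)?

1 h 32 min 38 s = 5558 s.
Frames = 5558 × 24000/1001 = 19056000/143 ≈ 133258.7413.
Complete frames: 133258.

133258 frames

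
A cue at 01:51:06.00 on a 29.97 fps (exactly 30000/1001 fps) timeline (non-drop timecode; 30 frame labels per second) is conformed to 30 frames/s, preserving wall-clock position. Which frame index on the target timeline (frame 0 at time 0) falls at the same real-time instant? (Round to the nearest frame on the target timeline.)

frame 200180

Source frame index: (1×3600 + 51×60 + 6) × 30 + 0 = 199980.
Real time: 199980 / (30000/1001) = 3336333/500 s.
Target frame: (3336333/500) × (30) = 10008999/50 ≈ 200179.980 → 200180.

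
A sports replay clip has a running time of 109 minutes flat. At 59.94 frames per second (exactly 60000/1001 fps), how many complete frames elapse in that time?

392007 frames

109 min = 6540 s.
Frames = 6540 × 60000/1001 = 392400000/1001 ≈ 392007.9920.
Complete frames: 392007.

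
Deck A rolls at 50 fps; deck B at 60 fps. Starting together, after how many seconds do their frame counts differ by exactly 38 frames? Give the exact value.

3.8 seconds

The gap grows by |60 − 50| = 10 frames per second.
Time for a 38-frame gap: 38 ÷ (10) = 3.8 s.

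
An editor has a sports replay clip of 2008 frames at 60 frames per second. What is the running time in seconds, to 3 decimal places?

Running time = 2008 × 1/60 = 502/15 s ≈ 33.467 s.

33.467 seconds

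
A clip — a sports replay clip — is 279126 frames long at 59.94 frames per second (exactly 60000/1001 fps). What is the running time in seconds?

Running time = 279126 / (60000/1001) = 4656.7521 s.

4656.7521 seconds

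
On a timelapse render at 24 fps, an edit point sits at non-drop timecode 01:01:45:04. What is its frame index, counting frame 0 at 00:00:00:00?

88924

Total seconds to the label: (1 × 3600 + 1 × 60 + 45) = 3705.
Frame index = 3705 × 24 + 4 = 88924.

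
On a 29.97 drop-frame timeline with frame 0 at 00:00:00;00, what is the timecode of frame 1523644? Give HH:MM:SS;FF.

14:07:19;00

Ten DF minutes hold 17982 frames, so frame 1523644 lies in block 84 (frames 1510488–1528469) with 13156 frames into that block.
The block's first minute is 1800 frames and the rest 1798 each; 13156 frames reaches minute 7, so 84 × 18 + 7 × 2 = 1526 labels have been skipped so far.
Adding those back, label number 1523644 + 1526 = 1525170 at 30 labels/s is 50839 s + 0 f = 14 h 7 min 19 s frame 0, i.e. 14:07:19;00.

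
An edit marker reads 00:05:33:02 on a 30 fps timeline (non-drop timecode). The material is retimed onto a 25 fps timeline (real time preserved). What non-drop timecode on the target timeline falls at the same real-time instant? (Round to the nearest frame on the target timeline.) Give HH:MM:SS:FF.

00:05:33:02

Source frame index: (0×3600 + 5×60 + 33) × 30 + 2 = 9992.
Real time: 9992 / (30) = 4996/15 s.
Target frame: (4996/15) × (25) = 24980/3 ≈ 8326.667 → 8327.
At 25 labels/s: frame 8327 → 00:05:33:02.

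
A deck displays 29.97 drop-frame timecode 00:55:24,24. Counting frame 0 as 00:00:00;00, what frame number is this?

As if non-drop at 30 labels/s: (0 × 3600 + 55 × 60 + 24) × 30 + 24 = 99744.
Minute boundaries passed: 55; those not divisible by 10: 55 − 5 = 50; dropped labels = 2 × 50 = 100.
Actual frame index = 99744 − 100 = 99644.

99644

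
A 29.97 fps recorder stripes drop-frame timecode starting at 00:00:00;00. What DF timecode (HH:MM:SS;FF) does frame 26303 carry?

00:14:37;19

Each 10-minute DF block holds 10 × 60 × 30 − 9 × 2 = 17982 frames. 26303 ÷ 17982 → 1 full block, remainder 8321.
Within the partial block the first minute is 1800 frames and each further minute 1798, so 4 further minute boundaries passed. Total skipped labels = 18 × 1 + 2 × 4 = 26.
Non-drop label index = 26303 + 26 = 26329; at 30 labels/s that is 00:14:37:19, i.e. DF 00:14:37;19.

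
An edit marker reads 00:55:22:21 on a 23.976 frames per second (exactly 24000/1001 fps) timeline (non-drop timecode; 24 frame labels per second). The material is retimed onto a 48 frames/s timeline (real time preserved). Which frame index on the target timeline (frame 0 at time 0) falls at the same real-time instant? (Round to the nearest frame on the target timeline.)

frame 159657

Source frame index: (0×3600 + 55×60 + 22) × 24 + 21 = 79749.
Real time: 79749 / (24000/1001) = 26609583/8000 s.
Target frame: (26609583/8000) × (48) = 79828749/500 ≈ 159657.498 → 159657.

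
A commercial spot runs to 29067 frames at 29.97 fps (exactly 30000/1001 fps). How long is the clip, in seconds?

Running time = 29067 / (30000/1001) = 969.8689 s.

969.8689 seconds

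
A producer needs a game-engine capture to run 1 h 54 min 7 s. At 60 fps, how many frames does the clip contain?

410820 frames

1 h 54 min 7 s = 6847 s.
Frames = 6847 × 60 = 410820.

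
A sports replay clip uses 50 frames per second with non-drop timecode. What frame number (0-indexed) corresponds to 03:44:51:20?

frame 674570

Total seconds to the label: (3 × 3600 + 44 × 60 + 51) = 13491.
Frame index = 13491 × 50 + 20 = 674570.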